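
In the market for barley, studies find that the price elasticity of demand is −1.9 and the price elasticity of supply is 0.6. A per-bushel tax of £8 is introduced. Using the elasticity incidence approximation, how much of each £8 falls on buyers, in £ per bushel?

Buyers bear ≈ £1.92 per bushel.

Incidence ratio: buyers' share ≈ εs / (εs + |εd|) = 0.6 / (0.6 + 1.9) = 0.24.
So buyers bear ≈ 0.24 × £8 = £1.92; suppliers bear £6.08.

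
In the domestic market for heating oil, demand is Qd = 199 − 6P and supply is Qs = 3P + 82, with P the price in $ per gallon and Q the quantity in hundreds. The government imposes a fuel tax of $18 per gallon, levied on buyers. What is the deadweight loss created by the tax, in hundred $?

Deadweight loss = $324 hundred.

Before the tax: set 199 − 6P = 3P + 82 → P* = $13, Q* = 121.
With the tax collected from buyers, demand (in seller-price terms) shifts: Qd = 199 − 6(P + 18).
New equilibrium: buyers pay $19, sellers receive $1, Q = 85. (Wedge: Pb − Ps = 18.)
Quantity falls by |ΔQ| = |121 − 85| = 36.
DWL = ½ · t · |ΔQ| = ½ · 18 · 36 = $324.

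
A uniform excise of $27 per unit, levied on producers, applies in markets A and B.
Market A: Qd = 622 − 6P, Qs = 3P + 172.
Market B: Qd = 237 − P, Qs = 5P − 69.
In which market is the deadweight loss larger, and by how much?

Market A: pre-tax P* = $50, Q* = 322; post-tax Q = 268; deadweight loss = $729.
Market B: pre-tax P* = $51, Q* = 186; post-tax Q = 163.5; deadweight loss = $303.75.
Difference: $729 vs $303.75 → market A is larger by $425.25.

Market A, by $425.25.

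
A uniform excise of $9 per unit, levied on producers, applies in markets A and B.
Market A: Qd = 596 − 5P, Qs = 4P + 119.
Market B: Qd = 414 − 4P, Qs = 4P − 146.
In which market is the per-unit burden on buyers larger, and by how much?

Market A: pre-tax P* = $53, Q* = 331; post-tax Q = 311; per-unit burden on buyers = $4.
Market B: pre-tax P* = $70, Q* = 134; post-tax Q = 116; per-unit burden on buyers = $4.5.
Difference: $4 vs $4.5 → market B is larger by $0.5.

Market B, by $0.5.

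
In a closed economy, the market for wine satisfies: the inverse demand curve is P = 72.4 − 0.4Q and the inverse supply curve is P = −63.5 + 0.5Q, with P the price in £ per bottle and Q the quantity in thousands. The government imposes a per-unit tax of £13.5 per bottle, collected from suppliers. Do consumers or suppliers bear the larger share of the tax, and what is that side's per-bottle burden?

Suppliers bear the larger share: £7.5 per bottle.

Inverting to Q(P) form: Qd = 181 − 2.5P; Qs = 2P + 127.
Before the tax: set 181 − 2.5P = 2P + 127 → P* = £12, Q* = 151.
With the tax collected from suppliers, supply shifts: Qs = 2(P − 13.5) + 127.
New equilibrium: consumers pay £18, suppliers receive £4.5, Q = 136. (Wedge: Pb − Ps = 13.5.)
Per-bottle burden: consumers £6, suppliers £7.5.
Suppliers take the larger share because supply is less price-elastic here (demand slope 2.5 vs supply slope 2).
The less price-elastic side of the market bears the larger share of a per-unit tax.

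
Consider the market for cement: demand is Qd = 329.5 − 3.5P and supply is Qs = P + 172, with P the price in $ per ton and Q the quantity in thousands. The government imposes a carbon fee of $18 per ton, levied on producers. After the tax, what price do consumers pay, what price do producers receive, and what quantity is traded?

Consumers pay $39; producers receive $21; quantity = 193.

Before the tax: set 329.5 − 3.5P = P + 172 → P* = $35, Q* = 207.
With the tax collected from producers, supply shifts: Qs = (P − 18) + 172.
New equilibrium: consumers pay $39, producers receive $21, Q = 193. (Wedge: Pb − Ps = 18.)
The less price-elastic side of the market bears the larger share of a per-unit tax.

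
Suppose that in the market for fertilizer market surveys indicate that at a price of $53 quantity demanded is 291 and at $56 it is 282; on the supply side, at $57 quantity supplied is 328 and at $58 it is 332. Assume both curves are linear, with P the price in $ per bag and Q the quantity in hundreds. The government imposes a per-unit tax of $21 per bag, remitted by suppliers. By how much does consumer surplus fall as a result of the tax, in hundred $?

Demand slope: (282 − 291)/(56 − 53) = -3, so Qd = 450 − 3P.
Supply slope: (332 − 328)/(58 − 57) = 4, so Qs = 4P + 100.
Before the tax: set 450 − 3P = 4P + 100 → P* = $50, Q* = 300.
With the tax collected from suppliers, supply shifts: Qs = 4(P − 21) + 100.
Solving gives Q = 264 with buyers paying $62 and suppliers receiving $41 (the $21 wedge).
ΔCS is the trapezoid between Q = 264 and Q = 300 of height $12: ½ · (300 + 264) · 12 = $3384.

Consumer surplus falls by $3384 hundred.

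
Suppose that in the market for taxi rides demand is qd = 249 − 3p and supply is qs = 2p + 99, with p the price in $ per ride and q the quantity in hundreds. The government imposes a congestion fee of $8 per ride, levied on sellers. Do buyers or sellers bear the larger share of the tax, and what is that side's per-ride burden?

Without the tax, 249 − 3p = 2p + 99 gives 5p = 150, so p* = $30 and q* = 159.
With the tax collected from sellers, supply shifts: qs = 2(p − 8) + 99.
New equilibrium: buyers pay $33.2, sellers receive $25.2, q = 149.4. (Wedge: pb − ps = 8.)
Per-ride burden: buyers $3.2, sellers $4.8.
Sellers take the larger share because supply is less price-elastic here (demand slope 3 vs supply slope 2).

Sellers bear the larger share: $4.8 per ride.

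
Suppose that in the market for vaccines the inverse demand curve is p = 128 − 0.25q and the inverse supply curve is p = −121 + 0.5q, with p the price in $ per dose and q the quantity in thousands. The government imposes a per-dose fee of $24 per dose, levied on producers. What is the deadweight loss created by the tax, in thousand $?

Deadweight loss = $384 thousand.

Inverting to q(p) form: qd = 512 − 4p; qs = 2p + 242.
Before the tax: set 512 − 4p = 2p + 242 → p* = $45, q* = 332.
With the tax collected from producers, supply shifts: qs = 2(p − 24) + 242.
New equilibrium: consumers pay $53, producers receive $29, q = 300. (Wedge: pb − ps = 24.)
Quantity falls by |ΔQ| = |332 − 300| = 32.
DWL = ½ · t · |ΔQ| = ½ · 24 · 32 = $384.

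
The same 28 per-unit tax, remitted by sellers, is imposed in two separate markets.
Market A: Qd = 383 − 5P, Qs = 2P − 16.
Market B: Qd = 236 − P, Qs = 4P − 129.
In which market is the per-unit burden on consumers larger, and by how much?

Market B, by 14.4.

Market A: pre-tax P* = 57, Q* = 98; post-tax Q = 58; per-unit burden on consumers = 8.
Market B: pre-tax P* = 73, Q* = 163; post-tax Q = 140.6; per-unit burden on consumers = 22.4.
Difference: 8 vs 22.4 → market B is larger by 14.4.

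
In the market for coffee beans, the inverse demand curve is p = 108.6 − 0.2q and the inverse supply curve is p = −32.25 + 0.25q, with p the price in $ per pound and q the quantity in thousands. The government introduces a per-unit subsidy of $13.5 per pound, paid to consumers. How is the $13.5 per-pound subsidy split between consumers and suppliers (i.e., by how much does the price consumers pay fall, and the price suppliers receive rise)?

Consumers gain $6 per pound; suppliers gain $7.5 per pound.

Rewrite in direct form: qd = 543 − 5p and qs = 4p + 129.
Without the subsidy, 543 − 5p = 4p + 129 gives 9p = 414, so p* = $46 and q* = 313.
With a per-unit subsidy paid to consumers, each effectively pays p − 13.5, so demand becomes qd = 543 − 5(p − 13.5).
Solving gives q = 343 with consumers paying $40 and suppliers receiving $53.5 (the $13.5 wedge).
Gain to consumers: $6; to suppliers: $7.5. (They sum to $13.5.)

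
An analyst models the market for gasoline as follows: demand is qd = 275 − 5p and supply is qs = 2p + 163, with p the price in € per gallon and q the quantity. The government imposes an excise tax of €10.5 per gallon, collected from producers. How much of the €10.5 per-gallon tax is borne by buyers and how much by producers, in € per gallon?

Buyers bear €3 per gallon; producers bear €7.5 per gallon.

Without the tax, 275 − 5p = 2p + 163 gives 7p = 112, so p* = €16 and q* = 195.
With the tax collected from producers, supply shifts: qs = 2(p − 10.5) + 163.
New equilibrium: buyers pay €19, producers receive €8.5, q = 180. (Wedge: pb − ps = 10.5.)
Burden on buyers: €3; on producers: €7.5. (They sum to €10.5.)
The less price-elastic side of the market bears the larger share of a per-unit tax.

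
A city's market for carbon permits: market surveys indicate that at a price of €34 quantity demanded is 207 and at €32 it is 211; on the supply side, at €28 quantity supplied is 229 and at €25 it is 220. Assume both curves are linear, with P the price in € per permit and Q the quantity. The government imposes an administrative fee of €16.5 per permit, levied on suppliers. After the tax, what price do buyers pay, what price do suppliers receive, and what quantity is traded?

Demand slope: (211 − 207)/(32 − 34) = -2, so Qd = 275 − 2P.
Supply slope: (220 − 229)/(25 − 28) = 3, so Qs = 3P + 145.
Before the tax: set 275 − 2P = 3P + 145 → P* = €26, Q* = 223.
With the tax collected from suppliers, supply shifts: Qs = 3(P − 16.5) + 145.
New equilibrium: buyers pay €35.9, suppliers receive €19.4, Q = 203.2. (Wedge: Pb − Ps = 16.5.)

Buyers pay €35.9; suppliers receive €19.4; quantity = 203.2.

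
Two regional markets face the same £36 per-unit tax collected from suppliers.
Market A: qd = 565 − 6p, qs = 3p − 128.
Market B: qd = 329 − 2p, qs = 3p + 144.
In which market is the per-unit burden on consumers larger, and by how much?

Market A: pre-tax p* = £77, q* = 103; post-tax q = 31; per-unit burden on consumers = £12.
Market B: pre-tax p* = £37, q* = 255; post-tax q = 211.8; per-unit burden on consumers = £21.6.
Difference: £12 vs £21.6 → market B is larger by £9.6.

Market B, by £9.6.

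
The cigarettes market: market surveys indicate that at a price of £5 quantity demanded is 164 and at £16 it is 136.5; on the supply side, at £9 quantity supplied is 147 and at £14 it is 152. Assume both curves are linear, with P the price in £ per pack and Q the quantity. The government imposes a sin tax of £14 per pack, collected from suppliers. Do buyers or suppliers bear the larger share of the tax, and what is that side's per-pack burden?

Suppliers bear the larger share: £10 per pack.

Demand slope: (136.5 − 164)/(16 − 5) = -2.5, so Qd = 176.5 − 2.5P.
Supply slope: (152 − 147)/(14 − 9) = 1, so Qs = P + 138.
Without the tax, 176.5 − 2.5P = P + 138 gives 3.5P = 38.5, so P* = £11 and Q* = 149.
With the tax collected from suppliers, supply shifts: Qs = (P − 14) + 138.
New equilibrium: buyers pay £15, suppliers receive £1, Q = 139. (Wedge: Pb − Ps = 14.)
Per-pack burden: buyers £4, suppliers £10.
Suppliers take the larger share because supply is less price-elastic here (demand slope 2.5 vs supply slope 1).
The less price-elastic side of the market bears the larger share of a per-unit tax.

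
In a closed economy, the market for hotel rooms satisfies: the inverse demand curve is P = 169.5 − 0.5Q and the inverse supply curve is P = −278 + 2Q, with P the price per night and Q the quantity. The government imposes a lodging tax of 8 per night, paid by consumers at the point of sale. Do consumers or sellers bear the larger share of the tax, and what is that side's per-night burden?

Inverting to Q(P) form: Qd = 339 − 2P; Qs = 0.5P + 139.
Without the tax, 339 − 2P = 0.5P + 139 gives 2.5P = 200, so P* = 80 and Q* = 179.
With the tax collected from consumers, demand (in seller-price terms) shifts: Qd = 339 − 2(P + 8).
Solving gives Q = 175.8 with consumers paying 81.6 and sellers receiving 73.6 (the 8 wedge).
Per-night burden: consumers 1.6, sellers 6.4.
Sellers take the larger share because supply is less price-elastic here (demand slope 2 vs supply slope 0.5).
The less price-elastic side of the market bears the larger share of a per-unit tax.

Sellers bear the larger share: 6.4 per night.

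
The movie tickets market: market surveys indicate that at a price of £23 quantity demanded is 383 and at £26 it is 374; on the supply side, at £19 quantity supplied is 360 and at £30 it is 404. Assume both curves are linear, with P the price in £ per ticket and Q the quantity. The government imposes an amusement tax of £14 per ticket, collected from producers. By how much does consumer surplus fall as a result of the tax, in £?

Consumer surplus falls by £2944.

Demand slope: (374 − 383)/(26 − 23) = -3, so Qd = 452 − 3P.
Supply slope: (404 − 360)/(30 − 19) = 4, so Qs = 4P + 284.
Without the tax, 452 − 3P = 4P + 284 gives 7P = 168, so P* = £24 and Q* = 380.
With the tax collected from producers, supply shifts: Qs = 4(P − 14) + 284.
New equilibrium: buyers pay £32, producers receive £18, Q = 356. (Wedge: Pb − Ps = 14.)
ΔCS is the trapezoid between Q = 356 and Q = 380 of height £8: ½ · (380 + 356) · 8 = £2944.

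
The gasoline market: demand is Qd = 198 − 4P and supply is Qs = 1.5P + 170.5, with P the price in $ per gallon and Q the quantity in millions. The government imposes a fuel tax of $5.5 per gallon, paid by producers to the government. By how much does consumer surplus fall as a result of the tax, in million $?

Before the tax: set 198 − 4P = 1.5P + 170.5 → P* = $5, Q* = 178.
With the tax collected from producers, supply shifts: Qs = 1.5(P − 5.5) + 170.5.
Solving gives Q = 172 with consumers paying $6.5 and producers receiving $1 (the $5.5 wedge).
ΔCS is the trapezoid between Q = 172 and Q = 178 of height $1.5: ½ · (178 + 172) · 1.5 = $262.5.

Consumer surplus falls by $262.5 million.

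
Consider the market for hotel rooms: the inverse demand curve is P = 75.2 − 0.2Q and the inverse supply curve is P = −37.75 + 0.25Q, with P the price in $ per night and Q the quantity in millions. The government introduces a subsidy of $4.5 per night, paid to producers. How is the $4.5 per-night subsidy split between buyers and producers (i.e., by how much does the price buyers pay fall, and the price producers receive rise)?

Buyers gain $2 per night; producers gain $2.5 per night.

Rewrite in direct form: Qd = 376 − 5P and Qs = 4P + 151.
Without the subsidy, 376 − 5P = 4P + 151 gives 9P = 225, so P* = $25 and Q* = 251.
With a per-unit subsidy paid to producers, each receives P + 4.5 per unit sold, so supply becomes Qs = 4(P + 4.5) + 151.
Solving gives Q = 261 with buyers paying $23 and producers receiving $27.5 (the $4.5 wedge).
Gain to buyers: $2; to producers: $2.5. (They sum to $4.5.)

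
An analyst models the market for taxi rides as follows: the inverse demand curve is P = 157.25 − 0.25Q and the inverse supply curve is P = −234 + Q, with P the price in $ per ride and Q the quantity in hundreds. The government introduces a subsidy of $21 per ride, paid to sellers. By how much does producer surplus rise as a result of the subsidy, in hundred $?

Producer surplus rises by $5399.52 hundred.

Rewrite in direct form: Qd = 629 − 4P and Qs = P + 234.
Without the subsidy, 629 − 4P = P + 234 gives 5P = 395, so P* = $79 and Q* = 313.
With a per-unit subsidy paid to sellers, each receives P + 21 per unit sold, so supply becomes Qs = (P + 21) + 234.
New equilibrium: buyers pay $74.8, sellers receive $95.8, Q = 329.8. (Wedge: Pb − Ps = −21.)
ΔPS is the trapezoid between Q = 329.8 and Q = 313 of height $16.8: ½ · (313 + 329.8) · 16.8 = $5399.52.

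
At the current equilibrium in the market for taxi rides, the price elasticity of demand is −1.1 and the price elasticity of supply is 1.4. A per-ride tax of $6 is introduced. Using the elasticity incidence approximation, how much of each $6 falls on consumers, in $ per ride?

Incidence ratio: consumers' share ≈ εs / (εs + |εd|) = 1.4 / (1.4 + 1.1) = 0.56.
So consumers bear ≈ 0.56 × $6 = $3.36; sellers bear $2.64.

Consumers bear ≈ $3.36 per ride.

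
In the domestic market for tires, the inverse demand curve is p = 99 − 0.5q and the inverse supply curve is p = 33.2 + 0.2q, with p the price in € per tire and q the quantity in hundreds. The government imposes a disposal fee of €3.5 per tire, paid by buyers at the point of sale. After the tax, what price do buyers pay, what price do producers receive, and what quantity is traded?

Rewrite in direct form: qd = 198 − 2p and qs = 5p − 166.
Before the tax: set 198 − 2p = 5p − 166 → p* = €52, q* = 94.
With the tax collected from buyers, demand (in seller-price terms) shifts: qd = 198 − 2(p + 3.5).
Solving gives q = 89 with buyers paying €54.5 and producers receiving €51 (the €3.5 wedge).
The less price-elastic side of the market bears the larger share of a per-unit tax.

Buyers pay €54.5; producers receive €51; quantity = 89.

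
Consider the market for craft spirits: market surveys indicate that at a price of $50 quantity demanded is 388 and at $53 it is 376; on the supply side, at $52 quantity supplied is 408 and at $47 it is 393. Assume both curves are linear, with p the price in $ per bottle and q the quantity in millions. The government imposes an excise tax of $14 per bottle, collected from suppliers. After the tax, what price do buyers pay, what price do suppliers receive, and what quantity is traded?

Buyers pay $54; suppliers receive $40; quantity = 372.

Demand slope: (376 − 388)/(53 − 50) = -4, so qd = 588 − 4p.
Supply slope: (393 − 408)/(47 − 52) = 3, so qs = 3p + 252.
Without the tax, 588 − 4p = 3p + 252 gives 7p = 336, so p* = $48 and q* = 396.
With the tax collected from suppliers, supply shifts: qs = 3(p − 14) + 252.
New equilibrium: buyers pay $54, suppliers receive $40, q = 372. (Wedge: pb − ps = 14.)
The less price-elastic side of the market bears the larger share of a per-unit tax.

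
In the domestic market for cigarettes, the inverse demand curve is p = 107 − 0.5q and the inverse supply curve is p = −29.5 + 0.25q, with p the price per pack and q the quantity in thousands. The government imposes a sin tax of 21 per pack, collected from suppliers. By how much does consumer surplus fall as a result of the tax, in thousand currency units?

Consumer surplus falls by 2352 thousand.

Inverting to q(p) form: qd = 214 − 2p; qs = 4p + 118.
Without the tax, 214 − 2p = 4p + 118 gives 6p = 96, so p* = 16 and q* = 182.
With the tax collected from suppliers, supply shifts: qs = 4(p − 21) + 118.
New equilibrium: buyers pay 30, suppliers receive 9, q = 154. (Wedge: pb − ps = 21.)
ΔCS is the trapezoid between Q = 154 and Q = 182 of height 14: ½ · (182 + 154) · 14 = 2352.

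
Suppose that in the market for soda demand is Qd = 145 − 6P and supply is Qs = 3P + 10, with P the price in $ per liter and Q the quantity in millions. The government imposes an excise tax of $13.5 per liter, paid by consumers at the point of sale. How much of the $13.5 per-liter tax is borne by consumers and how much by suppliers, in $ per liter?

Before the tax: set 145 − 6P = 3P + 10 → P* = $15, Q* = 55.
With the tax collected from consumers, demand (in seller-price terms) shifts: Qd = 145 − 6(P + 13.5).
New equilibrium: consumers pay $19.5, suppliers receive $6, Q = 28. (Wedge: Pb − Ps = 13.5.)
Burden on consumers: $4.5; on suppliers: $9. (They sum to $13.5.)

Consumers bear $4.5 per liter; suppliers bear $9 per liter.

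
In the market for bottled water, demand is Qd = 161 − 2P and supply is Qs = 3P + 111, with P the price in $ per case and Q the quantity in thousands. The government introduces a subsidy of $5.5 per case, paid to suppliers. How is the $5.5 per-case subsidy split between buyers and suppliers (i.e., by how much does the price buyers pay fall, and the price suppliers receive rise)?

Without the subsidy, 161 − 2P = 3P + 111 gives 5P = 50, so P* = $10 and Q* = 141.
With a per-unit subsidy paid to suppliers, each receives P + 5.5 per unit sold, so supply becomes Qs = 3(P + 5.5) + 111.
Solving gives Q = 147.6 with buyers paying $6.7 and suppliers receiving $12.2 (the $5.5 wedge).
Gain to buyers: $3.3; to suppliers: $2.2. (They sum to $5.5.)

Buyers gain $3.3 per case; suppliers gain $2.2 per case.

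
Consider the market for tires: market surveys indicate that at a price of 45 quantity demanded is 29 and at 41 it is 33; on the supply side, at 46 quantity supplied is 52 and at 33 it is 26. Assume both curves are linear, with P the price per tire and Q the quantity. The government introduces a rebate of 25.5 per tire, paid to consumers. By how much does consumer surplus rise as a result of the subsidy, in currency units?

Consumer surplus rises by 756.5.

Demand slope: (33 − 29)/(41 − 45) = -1, so Qd = 74 − P.
Supply slope: (26 − 52)/(33 − 46) = 2, so Qs = 2P − 40.
Without the subsidy, 74 − P = 2P − 40 gives 3P = 114, so P* = 38 and Q* = 36.
With a per-unit subsidy paid to consumers, each effectively pays P − 25.5, so demand becomes Qd = 74 − (P − 25.5).
Solving gives Q = 53 with consumers paying 21 and suppliers receiving 46.5 (the 25.5 wedge).
ΔCS is the trapezoid between Q = 53 and Q = 36 of height 17: ½ · (36 + 53) · 17 = 756.5.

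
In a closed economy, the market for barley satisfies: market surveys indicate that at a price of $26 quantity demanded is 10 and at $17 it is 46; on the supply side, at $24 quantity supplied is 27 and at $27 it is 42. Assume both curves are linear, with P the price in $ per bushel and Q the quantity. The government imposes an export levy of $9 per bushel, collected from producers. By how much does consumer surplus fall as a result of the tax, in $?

Demand slope: (46 − 10)/(17 − 26) = -4, so Qd = 114 − 4P.
Supply slope: (42 − 27)/(27 − 24) = 5, so Qs = 5P − 93.
Before the tax: set 114 − 4P = 5P − 93 → P* = $23, Q* = 22.
With the tax collected from producers, supply shifts: Qs = 5(P − 9) − 93.
New equilibrium: buyers pay $28, producers receive $19, Q = 2. (Wedge: Pb − Ps = 9.)
ΔCS is the trapezoid between Q = 2 and Q = 22 of height $5: ½ · (22 + 2) · 5 = $60.

Consumer surplus falls by $60.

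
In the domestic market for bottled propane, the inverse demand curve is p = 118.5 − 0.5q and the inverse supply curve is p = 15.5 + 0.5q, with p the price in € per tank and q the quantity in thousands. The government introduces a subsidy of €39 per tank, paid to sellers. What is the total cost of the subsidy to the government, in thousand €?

Rewrite in direct form: qd = 237 − 2p and qs = 2p − 31.
Before the subsidy: set 237 − 2p = 2p − 31 → p* = €67, q* = 103.
With a per-unit subsidy paid to sellers, each receives p + 39 per unit sold, so supply becomes qs = 2(p + 39) − 31.
Solving gives q = 142 with consumers paying €47.5 and sellers receiving €86.5 (the €39 wedge).
Outlay = t · Q = 39 · 142 = €5538.

Government outlay = €5538 thousand.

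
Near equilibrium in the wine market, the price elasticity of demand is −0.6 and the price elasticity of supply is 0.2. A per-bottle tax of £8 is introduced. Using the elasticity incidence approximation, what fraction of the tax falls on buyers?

Buyers' share ≈ 0.25.

Incidence ratio: buyers' share ≈ εs / (εs + |εd|) = 0.2 / (0.2 + 0.6) = 0.25.
Supply is the less elastic side, so buyers bear the smaller share.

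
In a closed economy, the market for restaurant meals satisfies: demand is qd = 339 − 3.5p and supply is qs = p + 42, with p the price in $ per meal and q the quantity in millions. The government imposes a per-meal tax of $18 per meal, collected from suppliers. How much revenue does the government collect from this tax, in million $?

Before the tax: set 339 − 3.5p = p + 42 → p* = $66, q* = 108.
With the tax collected from suppliers, supply shifts: qs = (p − 18) + 42.
New equilibrium: buyers pay $70, suppliers receive $52, q = 94. (Wedge: pb − ps = 18.)
Revenue = t · Q = 18 · 94 = $1692.

Tax revenue = $1692 million.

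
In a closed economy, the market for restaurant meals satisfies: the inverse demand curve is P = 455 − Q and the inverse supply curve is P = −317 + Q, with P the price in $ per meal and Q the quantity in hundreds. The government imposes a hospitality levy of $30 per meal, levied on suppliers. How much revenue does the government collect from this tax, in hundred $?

Rewrite in direct form: Qd = 455 − P and Qs = P + 317.
Without the tax, 455 − P = P + 317 gives 2P = 138, so P* = $69 and Q* = 386.
With the tax collected from suppliers, supply shifts: Qs = (P − 30) + 317.
New equilibrium: consumers pay $84, suppliers receive $54, Q = 371. (Wedge: Pb − Ps = 30.)
Revenue = t · Q = 30 · 371 = $11130.

Tax revenue = $11130 hundred.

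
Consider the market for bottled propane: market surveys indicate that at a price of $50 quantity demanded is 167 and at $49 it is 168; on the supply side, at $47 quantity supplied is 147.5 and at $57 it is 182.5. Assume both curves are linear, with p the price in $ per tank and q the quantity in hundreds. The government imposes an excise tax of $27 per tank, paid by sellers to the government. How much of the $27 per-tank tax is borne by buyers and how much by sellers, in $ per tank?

Buyers bear $21 per tank; sellers bear $6 per tank.

Demand slope: (168 − 167)/(49 − 50) = -1, so qd = 217 − p.
Supply slope: (182.5 − 147.5)/(57 − 47) = 3.5, so qs = 3.5p − 17.
Without the tax, 217 − p = 3.5p − 17 gives 4.5p = 234, so p* = $52 and q* = 165.
With the tax collected from sellers, supply shifts: qs = 3.5(p − 27) − 17.
New equilibrium: buyers pay $73, sellers receive $46, q = 144. (Wedge: pb − ps = 27.)
Burden on buyers: $21; on sellers: $6. (They sum to $27.)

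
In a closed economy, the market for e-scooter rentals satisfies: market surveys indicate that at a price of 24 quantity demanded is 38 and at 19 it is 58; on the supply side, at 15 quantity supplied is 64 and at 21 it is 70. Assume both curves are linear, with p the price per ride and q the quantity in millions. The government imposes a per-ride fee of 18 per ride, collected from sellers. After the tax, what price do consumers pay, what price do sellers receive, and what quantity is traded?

Demand slope: (58 − 38)/(19 − 24) = -4, so qd = 134 − 4p.
Supply slope: (70 − 64)/(21 − 15) = 1, so qs = p + 49.
Without the tax, 134 − 4p = p + 49 gives 5p = 85, so p* = 17 and q* = 66.
With the tax collected from sellers, supply shifts: qs = (p − 18) + 49.
New equilibrium: consumers pay 20.6, sellers receive 2.6, q = 51.6. (Wedge: pb − ps = 18.)

Consumers pay 20.6; sellers receive 2.6; quantity = 51.6.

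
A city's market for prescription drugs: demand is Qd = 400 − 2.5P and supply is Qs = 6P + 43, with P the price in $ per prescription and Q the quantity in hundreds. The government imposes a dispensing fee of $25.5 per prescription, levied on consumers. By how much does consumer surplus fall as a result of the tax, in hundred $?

Consumer surplus falls by $4905 hundred.

Before the tax: set 400 − 2.5P = 6P + 43 → P* = $42, Q* = 295.
With the tax collected from consumers, demand (in seller-price terms) shifts: Qd = 400 − 2.5(P + 25.5).
New equilibrium: consumers pay $60, suppliers receive $34.5, Q = 250. (Wedge: Pb − Ps = 25.5.)
ΔCS is the trapezoid between Q = 250 and Q = 295 of height $18: ½ · (295 + 250) · 18 = $4905.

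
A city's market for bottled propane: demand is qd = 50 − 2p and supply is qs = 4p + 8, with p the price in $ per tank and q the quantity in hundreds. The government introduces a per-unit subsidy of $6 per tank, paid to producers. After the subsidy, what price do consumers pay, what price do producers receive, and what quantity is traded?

Before the subsidy: set 50 − 2p = 4p + 8 → p* = $7, q* = 36.
With a per-unit subsidy paid to producers, each receives p + 6 per unit sold, so supply becomes qs = 4(p + 6) + 8.
Solving gives q = 44 with consumers paying $3 and producers receiving $9 (the $6 wedge).

Consumers pay $3; producers receive $9; quantity = 44.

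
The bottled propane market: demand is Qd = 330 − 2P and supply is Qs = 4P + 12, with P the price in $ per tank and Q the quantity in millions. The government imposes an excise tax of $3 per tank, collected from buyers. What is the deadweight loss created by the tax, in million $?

Deadweight loss = $6 million.

Before the tax: set 330 − 2P = 4P + 12 → P* = $53, Q* = 224.
With the tax collected from buyers, demand (in seller-price terms) shifts: Qd = 330 − 2(P + 3).
New equilibrium: buyers pay $55, sellers receive $52, Q = 220. (Wedge: Pb − Ps = 3.)
Quantity falls by |ΔQ| = |224 − 220| = 4.
DWL = ½ · t · |ΔQ| = ½ · 3 · 4 = $6.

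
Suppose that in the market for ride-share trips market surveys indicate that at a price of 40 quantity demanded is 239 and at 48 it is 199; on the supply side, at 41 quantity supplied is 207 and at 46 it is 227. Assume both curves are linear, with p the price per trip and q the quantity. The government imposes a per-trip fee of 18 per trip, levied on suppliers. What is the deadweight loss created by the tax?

Demand slope: (199 − 239)/(48 − 40) = -5, so qd = 439 − 5p.
Supply slope: (227 − 207)/(46 − 41) = 4, so qs = 4p + 43.
Without the tax, 439 − 5p = 4p + 43 gives 9p = 396, so p* = 44 and q* = 219.
With the tax collected from suppliers, supply shifts: qs = 4(p − 18) + 43.
Solving gives q = 179 with consumers paying 52 and suppliers receiving 34 (the 18 wedge).
Quantity falls by |ΔQ| = |219 − 179| = 40.
DWL = ½ · t · |ΔQ| = ½ · 18 · 40 = 360.

Deadweight loss = 360.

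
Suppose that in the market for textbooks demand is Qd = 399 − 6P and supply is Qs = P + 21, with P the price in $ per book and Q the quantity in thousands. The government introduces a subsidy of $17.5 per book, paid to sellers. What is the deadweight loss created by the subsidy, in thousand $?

Deadweight loss = $131.25 thousand.

Without the subsidy, 399 − 6P = P + 21 gives 7P = 378, so P* = $54 and Q* = 75.
With a per-unit subsidy paid to sellers, each receives P + 17.5 per unit sold, so supply becomes Qs = (P + 17.5) + 21.
Solving gives Q = 90 with buyers paying $51.5 and sellers receiving $69 (the $17.5 wedge).
Quantity rises by |ΔQ| = |75 − 90| = 15.
DWL = ½ · t · |ΔQ| = ½ · 17.5 · 15 = $131.25.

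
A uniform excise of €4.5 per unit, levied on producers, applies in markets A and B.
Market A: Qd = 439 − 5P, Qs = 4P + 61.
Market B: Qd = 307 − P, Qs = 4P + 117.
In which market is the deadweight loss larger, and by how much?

Market A: pre-tax P* = €42, Q* = 229; post-tax Q = 219; deadweight loss = €22.5.
Market B: pre-tax P* = €38, Q* = 269; post-tax Q = 265.4; deadweight loss = €8.1.
Difference: €22.5 vs €8.1 → market A is larger by €14.4.

Market A, by €14.4.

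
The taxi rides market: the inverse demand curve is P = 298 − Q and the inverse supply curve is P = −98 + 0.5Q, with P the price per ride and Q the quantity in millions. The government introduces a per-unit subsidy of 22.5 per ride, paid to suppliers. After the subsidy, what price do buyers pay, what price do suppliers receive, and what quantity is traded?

Inverting to Q(P) form: Qd = 298 − P; Qs = 2P + 196.
Before the subsidy: set 298 − P = 2P + 196 → P* = 34, Q* = 264.
With a per-unit subsidy paid to suppliers, each receives P + 22.5 per unit sold, so supply becomes Qs = 2(P + 22.5) + 196.
Solving gives Q = 279 with buyers paying 19 and suppliers receiving 41.5 (the 22.5 wedge).

Buyers pay 19; suppliers receive 41.5; quantity = 279.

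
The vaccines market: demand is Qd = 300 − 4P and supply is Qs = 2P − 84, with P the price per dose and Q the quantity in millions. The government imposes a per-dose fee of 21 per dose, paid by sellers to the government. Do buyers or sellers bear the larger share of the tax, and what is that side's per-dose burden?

Before the tax: set 300 − 4P = 2P − 84 → P* = 64, Q* = 44.
With the tax collected from sellers, supply shifts: Qs = 2(P − 21) − 84.
New equilibrium: buyers pay 71, sellers receive 50, Q = 16. (Wedge: Pb − Ps = 21.)
Per-dose burden: buyers 7, sellers 14.
Sellers take the larger share because supply is less price-elastic here (demand slope 4 vs supply slope 2).

Sellers bear the larger share: 14 per dose.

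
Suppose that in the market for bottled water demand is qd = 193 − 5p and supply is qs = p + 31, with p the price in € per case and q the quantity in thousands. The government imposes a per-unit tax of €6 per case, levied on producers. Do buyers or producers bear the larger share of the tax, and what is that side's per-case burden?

Before the tax: set 193 − 5p = p + 31 → p* = €27, q* = 58.
With the tax collected from producers, supply shifts: qs = (p − 6) + 31.
Solving gives q = 53 with buyers paying €28 and producers receiving €22 (the €6 wedge).
Per-case burden: buyers €1, producers €5.
Producers take the larger share because supply is less price-elastic here (demand slope 5 vs supply slope 1).

Producers bear the larger share: €5 per case.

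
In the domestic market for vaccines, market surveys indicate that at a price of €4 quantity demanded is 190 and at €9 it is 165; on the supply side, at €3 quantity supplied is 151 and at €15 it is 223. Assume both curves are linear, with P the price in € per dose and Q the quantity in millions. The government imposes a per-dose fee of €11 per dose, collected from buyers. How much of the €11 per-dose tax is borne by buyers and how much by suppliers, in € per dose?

Demand slope: (165 − 190)/(9 − 4) = -5, so Qd = 210 − 5P.
Supply slope: (223 − 151)/(15 − 3) = 6, so Qs = 6P + 133.
Without the tax, 210 − 5P = 6P + 133 gives 11P = 77, so P* = €7 and Q* = 175.
With the tax collected from buyers, demand (in seller-price terms) shifts: Qd = 210 − 5(P + 11).
New equilibrium: buyers pay €13, suppliers receive €2, Q = 145. (Wedge: Pb − Ps = 11.)
Burden on buyers: €6; on suppliers: €5. (They sum to €11.)
The less price-elastic side of the market bears the larger share of a per-unit tax.

Buyers bear €6 per dose; suppliers bear €5 per dose.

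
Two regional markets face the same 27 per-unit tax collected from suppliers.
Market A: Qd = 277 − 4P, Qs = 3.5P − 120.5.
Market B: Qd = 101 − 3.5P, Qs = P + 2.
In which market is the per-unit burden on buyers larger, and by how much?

Market A: pre-tax P* = 53, Q* = 65; post-tax Q = 14.6; per-unit burden on buyers = 12.6.
Market B: pre-tax P* = 22, Q* = 24; post-tax Q = 3; per-unit burden on buyers = 6.
Difference: 12.6 vs 6 → market A is larger by 6.6.

Market A, by 6.6.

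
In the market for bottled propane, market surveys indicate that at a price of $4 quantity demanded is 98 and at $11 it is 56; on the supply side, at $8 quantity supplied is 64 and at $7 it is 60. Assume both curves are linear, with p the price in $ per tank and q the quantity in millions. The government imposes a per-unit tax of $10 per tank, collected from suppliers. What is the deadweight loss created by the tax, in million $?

Demand slope: (56 − 98)/(11 − 4) = -6, so qd = 122 − 6p.
Supply slope: (60 − 64)/(7 − 8) = 4, so qs = 4p + 32.
Without the tax, 122 − 6p = 4p + 32 gives 10p = 90, so p* = $9 and q* = 68.
With the tax collected from suppliers, supply shifts: qs = 4(p − 10) + 32.
New equilibrium: buyers pay $13, suppliers receive $3, q = 44. (Wedge: pb − ps = 10.)
Quantity falls by |ΔQ| = |68 − 44| = 24.
DWL = ½ · t · |ΔQ| = ½ · 10 · 24 = $120.

Deadweight loss = $120 million.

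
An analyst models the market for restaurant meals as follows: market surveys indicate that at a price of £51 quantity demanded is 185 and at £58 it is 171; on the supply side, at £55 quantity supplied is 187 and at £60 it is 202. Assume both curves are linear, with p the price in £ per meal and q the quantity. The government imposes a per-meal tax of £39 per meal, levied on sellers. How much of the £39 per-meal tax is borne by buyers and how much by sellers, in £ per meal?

Demand slope: (171 − 185)/(58 − 51) = -2, so qd = 287 − 2p.
Supply slope: (202 − 187)/(60 − 55) = 3, so qs = 3p + 22.
Without the tax, 287 − 2p = 3p + 22 gives 5p = 265, so p* = £53 and q* = 181.
With the tax collected from sellers, supply shifts: qs = 3(p − 39) + 22.
New equilibrium: buyers pay £76.4, sellers receive £37.4, q = 134.2. (Wedge: pb − ps = 39.)
Burden on buyers: £23.4; on sellers: £15.6. (They sum to £39.)

Buyers bear £23.4 per meal; sellers bear £15.6 per meal.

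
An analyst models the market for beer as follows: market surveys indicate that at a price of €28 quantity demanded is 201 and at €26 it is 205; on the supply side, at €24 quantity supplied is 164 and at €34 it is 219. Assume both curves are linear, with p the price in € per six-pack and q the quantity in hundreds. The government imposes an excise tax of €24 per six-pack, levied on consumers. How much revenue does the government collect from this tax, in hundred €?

Tax revenue = €3883.2 hundred.

Demand slope: (205 − 201)/(26 − 28) = -2, so qd = 257 − 2p.
Supply slope: (219 − 164)/(34 − 24) = 5.5, so qs = 5.5p + 32.
Before the tax: set 257 − 2p = 5.5p + 32 → p* = €30, q* = 197.
With the tax collected from consumers, demand (in seller-price terms) shifts: qd = 257 − 2(p + 24).
New equilibrium: consumers pay €47.6, sellers receive €23.6, q = 161.8. (Wedge: pb − ps = 24.)
Revenue = t · Q = 24 · 161.8 = €3883.2.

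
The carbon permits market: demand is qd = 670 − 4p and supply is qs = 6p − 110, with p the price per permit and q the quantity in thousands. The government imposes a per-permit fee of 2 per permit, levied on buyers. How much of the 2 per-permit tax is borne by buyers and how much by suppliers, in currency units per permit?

Buyers bear 1.2 per permit; suppliers bear 0.8 per permit.

Without the tax, 670 − 4p = 6p − 110 gives 10p = 780, so p* = 78 and q* = 358.
With the tax collected from buyers, demand (in seller-price terms) shifts: qd = 670 − 4(p + 2).
New equilibrium: buyers pay 79.2, suppliers receive 77.2, q = 353.2. (Wedge: pb − ps = 2.)
Burden on buyers: 1.2; on suppliers: 0.8. (They sum to 2.)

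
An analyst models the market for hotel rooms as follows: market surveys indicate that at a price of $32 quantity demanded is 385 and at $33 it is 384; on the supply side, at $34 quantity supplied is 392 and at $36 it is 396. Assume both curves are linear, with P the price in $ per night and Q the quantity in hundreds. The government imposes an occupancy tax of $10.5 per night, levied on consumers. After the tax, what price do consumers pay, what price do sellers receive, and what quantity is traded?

Consumers pay $38; sellers receive $27.5; quantity = 379.

Demand slope: (384 − 385)/(33 − 32) = -1, so Qd = 417 − P.
Supply slope: (396 − 392)/(36 − 34) = 2, so Qs = 2P + 324.
Before the tax: set 417 − P = 2P + 324 → P* = $31, Q* = 386.
With the tax collected from consumers, demand (in seller-price terms) shifts: Qd = 417 − (P + 10.5).
New equilibrium: consumers pay $38, sellers receive $27.5, Q = 379. (Wedge: Pb − Ps = 10.5.)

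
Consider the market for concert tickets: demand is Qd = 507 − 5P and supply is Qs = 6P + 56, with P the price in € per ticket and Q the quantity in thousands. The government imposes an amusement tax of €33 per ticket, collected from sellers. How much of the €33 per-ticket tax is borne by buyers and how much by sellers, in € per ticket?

Buyers bear €18 per ticket; sellers bear €15 per ticket.

Before the tax: set 507 − 5P = 6P + 56 → P* = €41, Q* = 302.
With the tax collected from sellers, supply shifts: Qs = 6(P − 33) + 56.
New equilibrium: buyers pay €59, sellers receive €26, Q = 212. (Wedge: Pb − Ps = 33.)
Burden on buyers: €18; on sellers: €15. (They sum to €33.)
The less price-elastic side of the market bears the larger share of a per-unit tax.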